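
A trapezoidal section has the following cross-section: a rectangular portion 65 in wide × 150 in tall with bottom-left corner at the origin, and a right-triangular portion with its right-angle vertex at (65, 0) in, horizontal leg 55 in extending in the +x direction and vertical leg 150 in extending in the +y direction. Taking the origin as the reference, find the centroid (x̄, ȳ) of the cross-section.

x̄ = 47.61 in, ȳ = 67.57 in

rectangular portion: A = 65 × 150 = 9750.00, centroid at (32.50, 75.00).
triangular portion: A = ½·55·150 = 4125.00, centroid at (83.33, 50.00).
ΣA = 13875.00 in², ΣAx̄ = 660625.00 in³, ΣAȳ = 937500.00 in³.
x̄ = 660625.00/13875.00 = 47.61 in; ȳ = 937500.00/13875.00 = 67.57 in.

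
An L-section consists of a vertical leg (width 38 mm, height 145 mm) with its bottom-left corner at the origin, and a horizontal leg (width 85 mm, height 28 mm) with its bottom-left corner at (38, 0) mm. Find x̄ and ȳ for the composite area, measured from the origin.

x̄ = 37.55 mm, ȳ = 54.85 mm

Part | A | x̄ᵢ | ȳᵢ | A·x̄ᵢ | A·ȳᵢ
vertical leg | 5510.00 | 19.00 | 72.50 | 104690.00 | 399475.00
horizontal leg | 2380.00 | 80.50 | 14.00 | 191590.00 | 33320.00
Σ | 7890.00 |  |  | 296280.00 | 432795.00
x̄ = 296280.00 / 7890.00 = 37.55 mm
ȳ = 432795.00 / 7890.00 = 54.85 mm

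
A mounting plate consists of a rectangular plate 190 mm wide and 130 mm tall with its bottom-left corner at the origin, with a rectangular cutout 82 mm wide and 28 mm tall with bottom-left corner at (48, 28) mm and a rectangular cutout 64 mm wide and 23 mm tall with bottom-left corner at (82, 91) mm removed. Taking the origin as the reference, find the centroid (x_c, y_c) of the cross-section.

x_c = 94.32 mm, y_c = 64.89 mm

plate: A = 190 × 130 = 24700.00, centroid at (95.00, 65.00).
hole 1: A = −(82 × 28) = -2296.00, centroid at (89.00, 42.00).
hole 2: A = −(64 × 23) = -1472.00, centroid at (114.00, 102.50).
ΣA = 20932.00 mm²
ΣAx_c = (24700.00)(95.00) + (-2296.00)(89.00) + (-1472.00)(114.00) = 1974348.00 mm³
ΣAy_c = (24700.00)(65.00) + (-2296.00)(42.00) + (-1472.00)(102.50) = 1358188.00 mm³
x_c = 1974348.00 / 20932.00 = 94.32 mm
y_c = 1358188.00 / 20932.00 = 64.89 mm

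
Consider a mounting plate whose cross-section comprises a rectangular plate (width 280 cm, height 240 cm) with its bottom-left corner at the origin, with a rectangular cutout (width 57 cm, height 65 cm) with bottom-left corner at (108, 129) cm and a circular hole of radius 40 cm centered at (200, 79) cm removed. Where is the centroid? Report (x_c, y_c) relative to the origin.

x_c = 135.06 cm, y_c = 120.90 cm

plate: A = 280 × 240 = 67200.00, centroid at (140.00, 120.00).
hole 1: A = −(57 × 65) = -3705.00, centroid at (136.50, 161.50).
hole 2: A = −π·40² = -5026.55, centroid at (200.00, 79.00).
ΣA = 58468.45 cm², ΣAx_c = 7896957.85 cm³, ΣAy_c = 7068545.19 cm³.
x_c = 7896957.85/58468.45 = 135.06 cm; y_c = 7068545.19/58468.45 = 120.90 cm.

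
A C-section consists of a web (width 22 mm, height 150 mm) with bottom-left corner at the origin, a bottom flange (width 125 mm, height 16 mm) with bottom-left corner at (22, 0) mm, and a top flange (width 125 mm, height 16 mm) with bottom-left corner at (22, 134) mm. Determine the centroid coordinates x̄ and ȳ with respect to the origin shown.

Part | A | x̄ᵢ | ȳᵢ | A·x̄ᵢ | A·ȳᵢ
web | 3300.00 | 11.00 | 75.00 | 36300.00 | 247500.00
bottom flange | 2000.00 | 84.50 | 8.00 | 169000.00 | 16000.00
top flange | 2000.00 | 84.50 | 142.00 | 169000.00 | 284000.00
Σ | 7300.00 |  |  | 374300.00 | 547500.00
x̄ = 374300.00 / 7300.00 = 51.27 mm
ȳ = 547500.00 / 7300.00 = 75.00 mm

x̄ = 51.27 mm, ȳ = 75.00 mm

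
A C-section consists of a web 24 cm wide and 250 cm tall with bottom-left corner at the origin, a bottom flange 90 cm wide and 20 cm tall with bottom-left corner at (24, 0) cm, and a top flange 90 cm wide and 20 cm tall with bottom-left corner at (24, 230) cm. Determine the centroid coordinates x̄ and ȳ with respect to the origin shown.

x̄ = 33.38 cm, ȳ = 125.00 cm

web: A = 24 × 250 = 6000.00, centroid at (12.00, 125.00).
bottom flange: A = 90 × 20 = 1800.00, centroid at (69.00, 10.00).
top flange: A = 90 × 20 = 1800.00, centroid at (69.00, 240.00).
ΣA = 9600.00 cm², ΣAx̄ = 320400.00 cm³, ΣAȳ = 1200000.00 cm³.
x̄ = 320400.00/9600.00 = 33.38 cm; ȳ = 1200000.00/9600.00 = 125.00 cm.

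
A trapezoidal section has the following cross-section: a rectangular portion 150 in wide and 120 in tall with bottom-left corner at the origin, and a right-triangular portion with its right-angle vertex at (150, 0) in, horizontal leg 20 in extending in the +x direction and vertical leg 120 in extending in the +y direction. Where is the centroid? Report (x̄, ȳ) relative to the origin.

x̄ = 80.10 in, ȳ = 58.75 in

Part | A | x̄ᵢ | ȳᵢ | A·x̄ᵢ | A·ȳᵢ
rectangular portion | 18000.00 | 75.00 | 60.00 | 1350000.00 | 1080000.00
triangular portion | 1200.00 | 156.67 | 40.00 | 188000.00 | 48000.00
Σ | 19200.00 |  |  | 1538000.00 | 1128000.00
x̄ = 1538000.00 / 19200.00 = 80.10 in
ȳ = 1128000.00 / 19200.00 = 58.75 in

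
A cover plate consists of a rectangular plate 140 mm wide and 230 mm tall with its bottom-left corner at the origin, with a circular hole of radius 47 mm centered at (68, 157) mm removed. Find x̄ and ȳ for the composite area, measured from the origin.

x̄ = 70.55 mm, ȳ = 103.46 mm

Part | A | x̄ᵢ | ȳᵢ | A·x̄ᵢ | A·ȳᵢ
plate | 32200.00 | 70.00 | 115.00 | 2254000.00 | 3703000.00
hole | -6939.78 | 68.00 | 157.00 | -471904.92 | -1089545.17
Σ | 25260.22 |  |  | 1782095.08 | 2613454.83
x̄ = 1782095.08 / 25260.22 = 70.55 mm
ȳ = 2613454.83 / 25260.22 = 103.46 mm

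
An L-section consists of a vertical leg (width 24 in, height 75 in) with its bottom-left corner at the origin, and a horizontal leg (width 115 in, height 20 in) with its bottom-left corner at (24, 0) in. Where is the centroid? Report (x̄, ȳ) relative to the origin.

x̄ = 50.99 in, ȳ = 22.07 in

Part | A | x̄ᵢ | ȳᵢ | A·x̄ᵢ | A·ȳᵢ
vertical leg | 1800.00 | 12.00 | 37.50 | 21600.00 | 67500.00
horizontal leg | 2300.00 | 81.50 | 10.00 | 187450.00 | 23000.00
Σ | 4100.00 |  |  | 209050.00 | 90500.00
x̄ = 209050.00 / 4100.00 = 50.99 in
ȳ = 90500.00 / 4100.00 = 22.07 in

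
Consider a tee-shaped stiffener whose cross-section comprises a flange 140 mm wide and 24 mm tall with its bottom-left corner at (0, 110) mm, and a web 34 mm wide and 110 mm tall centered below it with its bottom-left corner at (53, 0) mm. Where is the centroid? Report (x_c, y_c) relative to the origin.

Part | A | x̄ᵢ | ȳᵢ | A·x̄ᵢ | A·ȳᵢ
web | 3740.00 | 70.00 | 55.00 | 261800.00 | 205700.00
flange | 3360.00 | 70.00 | 122.00 | 235200.00 | 409920.00
Σ | 7100.00 |  |  | 497000.00 | 615620.00
x_c = 497000.00 / 7100.00 = 70.00 mm
y_c = 615620.00 / 7100.00 = 86.71 mm

x_c = 70.00 mm, y_c = 86.71 mm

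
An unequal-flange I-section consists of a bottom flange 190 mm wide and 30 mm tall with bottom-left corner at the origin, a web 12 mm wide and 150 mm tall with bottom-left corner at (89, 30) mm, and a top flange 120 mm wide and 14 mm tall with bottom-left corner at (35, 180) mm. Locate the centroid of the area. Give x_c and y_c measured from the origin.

bottom flange: A = 190 × 30 = 5700.00, centroid at (95.00, 15.00).
web: A = 12 × 150 = 1800.00, centroid at (95.00, 105.00).
top flange: A = 120 × 14 = 1680.00, centroid at (95.00, 187.00).
ΣA = 9180.00 mm², ΣAx_c = 872100.00 mm³, ΣAy_c = 588660.00 mm³.
x_c = 872100.00/9180.00 = 95.00 mm; y_c = 588660.00/9180.00 = 64.12 mm.

x_c = 95.00 mm, y_c = 64.12 mm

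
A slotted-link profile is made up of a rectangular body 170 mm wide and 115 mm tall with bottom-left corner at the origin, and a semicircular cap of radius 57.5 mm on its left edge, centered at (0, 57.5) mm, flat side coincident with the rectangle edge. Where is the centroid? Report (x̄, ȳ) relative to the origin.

Part | A | x̄ᵢ | ȳᵢ | A·x̄ᵢ | A·ȳᵢ
rectangular body | 19550.00 | 85.00 | 57.50 | 1661750.00 | 1124125.00
semicircular end | 5193.45 | -24.40 | 57.50 | -126739.58 | 298623.11
Σ | 24743.45 |  |  | 1535010.42 | 1422748.11
x̄ = 1535010.42 / 24743.45 = 62.04 mm
ȳ = 1422748.11 / 24743.45 = 57.50 mm

x̄ = 62.04 mm, ȳ = 57.50 mm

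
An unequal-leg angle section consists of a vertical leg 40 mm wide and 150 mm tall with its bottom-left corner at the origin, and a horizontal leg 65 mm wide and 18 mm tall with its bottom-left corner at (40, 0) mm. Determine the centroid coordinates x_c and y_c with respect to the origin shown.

vertical leg: A = 40 × 150 = 6000.00, centroid at (20.00, 75.00).
horizontal leg: A = 65 × 18 = 1170.00, centroid at (72.50, 9.00).
ΣA = 7170.00 mm², ΣAx_c = 204825.00 mm³, ΣAy_c = 460530.00 mm³.
x_c = 204825.00/7170.00 = 28.57 mm; y_c = 460530.00/7170.00 = 64.23 mm.

x_c = 28.57 mm, y_c = 64.23 mm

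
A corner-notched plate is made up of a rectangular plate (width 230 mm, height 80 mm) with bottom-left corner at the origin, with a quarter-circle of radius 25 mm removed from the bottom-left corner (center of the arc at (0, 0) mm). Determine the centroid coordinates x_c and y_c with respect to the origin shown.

x_c = 117.86 mm, y_c = 40.81 mm

plate: A = 230 × 80 = 18400.00, centroid at (115.00, 40.00).
removed quarter-circle: A = −¼π·25² = -490.87, centroid at (10.61, 10.61).
ΣA = 17909.13 mm², ΣAx_c = 2110791.67 mm³, ΣAy_c = 730791.67 mm³.
x_c = 2110791.67/17909.13 = 117.86 mm; y_c = 730791.67/17909.13 = 40.81 mm.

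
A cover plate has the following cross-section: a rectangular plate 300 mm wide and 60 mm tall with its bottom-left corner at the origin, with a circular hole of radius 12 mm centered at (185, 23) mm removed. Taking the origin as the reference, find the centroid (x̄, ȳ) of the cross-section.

x̄ = 149.10 mm, ȳ = 30.18 mm

plate: A = 300 × 60 = 18000.00, centroid at (150.00, 30.00).
hole: A = −π·12² = -452.39, centroid at (185.00, 23.00).
ΣA = 17547.61 mm²
ΣAx̄ = (18000.00)(150.00) + (-452.39)(185.00) = 2616307.97 mm³
ΣAȳ = (18000.00)(30.00) + (-452.39)(23.00) = 529595.05 mm³
x̄ = 2616307.97 / 17547.61 = 149.10 mm
ȳ = 529595.05 / 17547.61 = 30.18 mm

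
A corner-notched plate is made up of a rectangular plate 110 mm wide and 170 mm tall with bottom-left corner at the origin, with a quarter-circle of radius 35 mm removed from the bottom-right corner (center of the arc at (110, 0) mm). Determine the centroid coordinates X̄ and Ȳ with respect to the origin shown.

X̄ = 52.82 mm, Ȳ = 88.80 mm

Part | A | x̄ᵢ | ȳᵢ | A·x̄ᵢ | A·ȳᵢ
plate | 18700.00 | 55.00 | 85.00 | 1028500.00 | 1589500.00
removed quarter-circle | -962.11 | 95.15 | 14.85 | -91540.74 | -14291.67
Σ | 17737.89 |  |  | 936959.26 | 1575208.33
X̄ = 936959.26 / 17737.89 = 52.82 mm
Ȳ = 1575208.33 / 17737.89 = 88.80 mm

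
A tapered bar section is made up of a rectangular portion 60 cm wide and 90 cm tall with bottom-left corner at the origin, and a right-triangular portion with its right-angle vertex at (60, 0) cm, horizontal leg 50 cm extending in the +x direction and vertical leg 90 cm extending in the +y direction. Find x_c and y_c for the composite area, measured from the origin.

x_c = 43.73 cm, y_c = 40.59 cm

rectangular portion: A = 60 × 90 = 5400.00, centroid at (30.00, 45.00).
triangular portion: A = ½·50·90 = 2250.00, centroid at (76.67, 30.00).
ΣA = 7650.00 cm², ΣAx_c = 334500.00 cm³, ΣAy_c = 310500.00 cm³.
x_c = 334500.00/7650.00 = 43.73 cm; y_c = 310500.00/7650.00 = 40.59 cm.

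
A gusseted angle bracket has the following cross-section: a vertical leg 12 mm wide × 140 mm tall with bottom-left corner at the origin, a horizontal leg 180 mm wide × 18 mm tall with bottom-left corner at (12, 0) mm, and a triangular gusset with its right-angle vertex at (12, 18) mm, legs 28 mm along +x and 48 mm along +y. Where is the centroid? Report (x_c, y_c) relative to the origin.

vertical leg: A = 12 × 140 = 1680.00, centroid at (6.00, 70.00).
horizontal leg: A = 180 × 18 = 3240.00, centroid at (102.00, 9.00).
gusset: A = ½·28·48 = 672.00, centroid at (21.33, 34.00).
ΣA = 5592.00 mm², ΣAx_c = 354896.00 mm³, ΣAy_c = 169608.00 mm³.
x_c = 354896.00/5592.00 = 63.46 mm; y_c = 169608.00/5592.00 = 30.33 mm.

x_c = 63.46 mm, y_c = 30.33 mm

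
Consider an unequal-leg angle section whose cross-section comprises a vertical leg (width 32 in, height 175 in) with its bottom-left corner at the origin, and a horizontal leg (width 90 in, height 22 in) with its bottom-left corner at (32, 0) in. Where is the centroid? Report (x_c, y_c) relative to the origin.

x_c = 31.93 in, y_c = 67.52 in

vertical leg: A = 32 × 175 = 5600.00, centroid at (16.00, 87.50).
horizontal leg: A = 90 × 22 = 1980.00, centroid at (77.00, 11.00).
ΣA = 7580.00 in²
ΣAx_c = (5600.00)(16.00) + (1980.00)(77.00) = 242060.00 in³
ΣAy_c = (5600.00)(87.50) + (1980.00)(11.00) = 511780.00 in³
x_c = 242060.00 / 7580.00 = 31.93 in
y_c = 511780.00 / 7580.00 = 67.52 in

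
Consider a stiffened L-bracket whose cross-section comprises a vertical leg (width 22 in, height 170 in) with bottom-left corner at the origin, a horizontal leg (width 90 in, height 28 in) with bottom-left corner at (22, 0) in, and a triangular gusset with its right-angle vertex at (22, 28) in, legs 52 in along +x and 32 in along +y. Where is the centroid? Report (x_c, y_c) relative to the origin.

x_c = 34.22 in, y_c = 54.34 in

vertical leg: A = 22 × 170 = 3740.00, centroid at (11.00, 85.00).
horizontal leg: A = 90 × 28 = 2520.00, centroid at (67.00, 14.00).
gusset: A = ½·52·32 = 832.00, centroid at (39.33, 38.67).
ΣA = 7092.00 in²
ΣAx_c = (3740.00)(11.00) + (2520.00)(67.00) + (832.00)(39.33) = 242705.33 in³
ΣAy_c = (3740.00)(85.00) + (2520.00)(14.00) + (832.00)(38.67) = 385350.67 in³
x_c = 242705.33 / 7092.00 = 34.22 in
y_c = 385350.67 / 7092.00 = 54.34 in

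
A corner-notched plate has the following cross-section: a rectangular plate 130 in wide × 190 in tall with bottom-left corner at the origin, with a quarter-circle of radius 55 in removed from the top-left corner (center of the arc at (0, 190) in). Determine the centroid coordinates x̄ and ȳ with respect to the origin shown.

x̄ = 69.43 in, ȳ = 87.37 in

plate: A = 130 × 190 = 24700.00, centroid at (65.00, 95.00).
removed quarter-circle: A = −¼π·55² = -2375.83, centroid at (23.34, 166.66).
ΣA = 22324.17 in², ΣAx̄ = 1550041.67 in³, ΣAȳ = 1950550.74 in³.
x̄ = 1550041.67/22324.17 = 69.43 in; ȳ = 1950550.74/22324.17 = 87.37 in.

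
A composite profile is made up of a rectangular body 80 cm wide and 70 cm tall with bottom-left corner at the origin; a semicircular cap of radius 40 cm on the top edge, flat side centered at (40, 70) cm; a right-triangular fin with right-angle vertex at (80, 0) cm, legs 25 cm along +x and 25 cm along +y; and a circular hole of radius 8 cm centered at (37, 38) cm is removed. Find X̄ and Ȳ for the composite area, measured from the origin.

X̄ = 41.91 cm, Ȳ = 49.80 cm

rectangular body: A = 80 × 70 = 5600.00, centroid at (40.00, 35.00).
semicircular top: A = ½π·40² = 2513.27, centroid at (40.00, 86.98).
triangular fin: A = ½·25·25 = 312.50, centroid at (88.33, 8.33).
hole: A = −π·8² = -201.06, centroid at (37.00, 38.00).
ΣA = 8224.71 cm²
ΣAX̄ = (5600.00)(40.00) + (2513.27)(40.00) + (312.50)(88.33) + (-201.06)(37.00) = 344695.84 cm³
ΣAȲ = (5600.00)(35.00) + (2513.27)(86.98) + (312.50)(8.33) + (-201.06)(38.00) = 409559.67 cm³
X̄ = 344695.84 / 8224.71 = 41.91 cm
Ȳ = 409559.67 / 8224.71 = 49.80 cm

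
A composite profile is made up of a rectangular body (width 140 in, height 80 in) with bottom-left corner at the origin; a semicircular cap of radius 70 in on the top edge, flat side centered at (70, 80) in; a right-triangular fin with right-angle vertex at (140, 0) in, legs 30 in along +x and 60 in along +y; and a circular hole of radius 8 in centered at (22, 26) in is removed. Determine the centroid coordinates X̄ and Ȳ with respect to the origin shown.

X̄ = 74.17 in, Ȳ = 66.61 in

Part | A | x̄ᵢ | ȳᵢ | A·x̄ᵢ | A·ȳᵢ
rectangular body | 11200.00 | 70.00 | 40.00 | 784000.00 | 448000.00
semicircular top | 7696.90 | 70.00 | 109.71 | 538783.14 | 844418.83
triangular fin | 900.00 | 150.00 | 20.00 | 135000.00 | 18000.00
hole | -201.06 | 22.00 | 26.00 | -4423.36 | -5227.61
Σ | 19595.84 |  |  | 1453359.78 | 1305191.22
X̄ = 1453359.78 / 19595.84 = 74.17 in
Ȳ = 1305191.22 / 19595.84 = 66.61 in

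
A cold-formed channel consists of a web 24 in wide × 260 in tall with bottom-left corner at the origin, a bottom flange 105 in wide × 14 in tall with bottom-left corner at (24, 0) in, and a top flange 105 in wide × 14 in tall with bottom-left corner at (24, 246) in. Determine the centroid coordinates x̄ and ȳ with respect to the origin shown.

x̄ = 32.66 in, ȳ = 130.00 in

web: A = 24 × 260 = 6240.00, centroid at (12.00, 130.00).
bottom flange: A = 105 × 14 = 1470.00, centroid at (76.50, 7.00).
top flange: A = 105 × 14 = 1470.00, centroid at (76.50, 253.00).
ΣA = 9180.00 in²
ΣAx̄ = (6240.00)(12.00) + (1470.00)(76.50) + (1470.00)(76.50) = 299790.00 in³
ΣAȳ = (6240.00)(130.00) + (1470.00)(7.00) + (1470.00)(253.00) = 1193400.00 in³
x̄ = 299790.00 / 9180.00 = 32.66 in
ȳ = 1193400.00 / 9180.00 = 130.00 in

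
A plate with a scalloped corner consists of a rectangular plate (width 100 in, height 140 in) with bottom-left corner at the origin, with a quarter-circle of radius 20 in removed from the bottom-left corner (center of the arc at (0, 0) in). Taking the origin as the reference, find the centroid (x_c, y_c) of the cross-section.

plate: A = 100 × 140 = 14000.00, centroid at (50.00, 70.00).
removed quarter-circle: A = −¼π·20² = -314.16, centroid at (8.49, 8.49).
ΣA = 13685.84 in²
ΣAx_c = (14000.00)(50.00) + (-314.16)(8.49) = 697333.33 in³
ΣAy_c = (14000.00)(70.00) + (-314.16)(8.49) = 977333.33 in³
x_c = 697333.33 / 13685.84 = 50.95 in
y_c = 977333.33 / 13685.84 = 71.41 in

x_c = 50.95 in, y_c = 71.41 in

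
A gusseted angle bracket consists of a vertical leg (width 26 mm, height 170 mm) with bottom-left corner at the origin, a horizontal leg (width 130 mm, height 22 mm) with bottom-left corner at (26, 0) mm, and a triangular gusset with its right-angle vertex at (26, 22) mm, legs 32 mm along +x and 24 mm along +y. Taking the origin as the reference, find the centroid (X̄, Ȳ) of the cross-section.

vertical leg: A = 26 × 170 = 4420.00, centroid at (13.00, 85.00).
horizontal leg: A = 130 × 22 = 2860.00, centroid at (91.00, 11.00).
gusset: A = ½·32·24 = 384.00, centroid at (36.67, 30.00).
ΣA = 7664.00 mm²
ΣAX̄ = (4420.00)(13.00) + (2860.00)(91.00) + (384.00)(36.67) = 331800.00 mm³
ΣAȲ = (4420.00)(85.00) + (2860.00)(11.00) + (384.00)(30.00) = 418680.00 mm³
X̄ = 331800.00 / 7664.00 = 43.29 mm
Ȳ = 418680.00 / 7664.00 = 54.63 mm

X̄ = 43.29 mm, Ȳ = 54.63 mm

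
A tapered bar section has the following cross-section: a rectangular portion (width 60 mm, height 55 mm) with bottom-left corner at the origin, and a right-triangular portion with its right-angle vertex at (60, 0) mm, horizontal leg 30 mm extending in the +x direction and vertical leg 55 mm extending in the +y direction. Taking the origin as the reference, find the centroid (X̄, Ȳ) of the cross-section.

Part | A | x̄ᵢ | ȳᵢ | A·x̄ᵢ | A·ȳᵢ
rectangular portion | 3300.00 | 30.00 | 27.50 | 99000.00 | 90750.00
triangular portion | 825.00 | 70.00 | 18.33 | 57750.00 | 15125.00
Σ | 4125.00 |  |  | 156750.00 | 105875.00
X̄ = 156750.00 / 4125.00 = 38.00 mm
Ȳ = 105875.00 / 4125.00 = 25.67 mm

X̄ = 38.00 mm, Ȳ = 25.67 mm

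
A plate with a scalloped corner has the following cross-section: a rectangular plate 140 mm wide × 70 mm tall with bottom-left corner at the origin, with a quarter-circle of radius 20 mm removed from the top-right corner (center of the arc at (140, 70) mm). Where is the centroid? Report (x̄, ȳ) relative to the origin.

Part | A | x̄ᵢ | ȳᵢ | A·x̄ᵢ | A·ȳᵢ
plate | 9800.00 | 70.00 | 35.00 | 686000.00 | 343000.00
removed quarter-circle | -314.16 | 131.51 | 61.51 | -41315.63 | -19324.48
Σ | 9485.84 |  |  | 644684.37 | 323675.52
x̄ = 644684.37 / 9485.84 = 67.96 mm
ȳ = 323675.52 / 9485.84 = 34.12 mm

x̄ = 67.96 mm, ȳ = 34.12 mm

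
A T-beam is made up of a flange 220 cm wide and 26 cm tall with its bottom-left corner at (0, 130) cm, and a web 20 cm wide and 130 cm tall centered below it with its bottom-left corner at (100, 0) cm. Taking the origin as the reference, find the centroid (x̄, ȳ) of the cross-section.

x̄ = 110.00 cm, ȳ = 118.62 cm

Part | A | x̄ᵢ | ȳᵢ | A·x̄ᵢ | A·ȳᵢ
web | 2600.00 | 110.00 | 65.00 | 286000.00 | 169000.00
flange | 5720.00 | 110.00 | 143.00 | 629200.00 | 817960.00
Σ | 8320.00 |  |  | 915200.00 | 986960.00
x̄ = 915200.00 / 8320.00 = 110.00 cm
ȳ = 986960.00 / 8320.00 = 118.62 cm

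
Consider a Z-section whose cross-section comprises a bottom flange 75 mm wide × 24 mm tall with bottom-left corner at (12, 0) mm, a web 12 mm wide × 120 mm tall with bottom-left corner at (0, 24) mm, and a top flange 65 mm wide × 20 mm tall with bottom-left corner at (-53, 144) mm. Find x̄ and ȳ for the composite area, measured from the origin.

bottom flange: A = 75 × 24 = 1800.00, centroid at (49.50, 12.00).
web: A = 12 × 120 = 1440.00, centroid at (6.00, 84.00).
top flange: A = 65 × 20 = 1300.00, centroid at (-20.50, 154.00).
ΣA = 4540.00 mm²
ΣAx̄ = (1800.00)(49.50) + (1440.00)(6.00) + (1300.00)(-20.50) = 71090.00 mm³
ΣAȳ = (1800.00)(12.00) + (1440.00)(84.00) + (1300.00)(154.00) = 342760.00 mm³
x̄ = 71090.00 / 4540.00 = 15.66 mm
ȳ = 342760.00 / 4540.00 = 75.50 mm

x̄ = 15.66 mm, ȳ = 75.50 mm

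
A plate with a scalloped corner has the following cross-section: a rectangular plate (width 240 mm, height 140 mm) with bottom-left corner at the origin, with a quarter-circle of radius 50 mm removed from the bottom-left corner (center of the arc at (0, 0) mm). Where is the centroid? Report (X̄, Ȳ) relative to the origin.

X̄ = 126.13 mm, Ȳ = 73.03 mm

plate: A = 240 × 140 = 33600.00, centroid at (120.00, 70.00).
removed quarter-circle: A = −¼π·50² = -1963.50, centroid at (21.22, 21.22).
ΣA = 31636.50 mm², ΣAX̄ = 3990333.33 mm³, ΣAȲ = 2310333.33 mm³.
X̄ = 3990333.33/31636.50 = 126.13 mm; Ȳ = 2310333.33/31636.50 = 73.03 mm.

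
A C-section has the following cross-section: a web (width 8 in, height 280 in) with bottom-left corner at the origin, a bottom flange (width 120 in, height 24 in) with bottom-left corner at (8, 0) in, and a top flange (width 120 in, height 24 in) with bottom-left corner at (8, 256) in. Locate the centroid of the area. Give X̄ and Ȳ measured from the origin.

web: A = 8 × 280 = 2240.00, centroid at (4.00, 140.00).
bottom flange: A = 120 × 24 = 2880.00, centroid at (68.00, 12.00).
top flange: A = 120 × 24 = 2880.00, centroid at (68.00, 268.00).
ΣA = 8000.00 in², ΣAX̄ = 400640.00 in³, ΣAȲ = 1120000.00 in³.
X̄ = 400640.00/8000.00 = 50.08 in; Ȳ = 1120000.00/8000.00 = 140.00 in.

X̄ = 50.08 in, Ȳ = 140.00 in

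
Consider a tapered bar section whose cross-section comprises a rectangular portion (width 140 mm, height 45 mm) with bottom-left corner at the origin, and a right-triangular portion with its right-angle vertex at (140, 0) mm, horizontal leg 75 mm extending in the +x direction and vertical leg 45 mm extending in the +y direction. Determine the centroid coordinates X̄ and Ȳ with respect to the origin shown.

X̄ = 90.07 mm, Ȳ = 20.92 mm

Part | A | x̄ᵢ | ȳᵢ | A·x̄ᵢ | A·ȳᵢ
rectangular portion | 6300.00 | 70.00 | 22.50 | 441000.00 | 141750.00
triangular portion | 1687.50 | 165.00 | 15.00 | 278437.50 | 25312.50
Σ | 7987.50 |  |  | 719437.50 | 167062.50
X̄ = 719437.50 / 7987.50 = 90.07 mm
Ȳ = 167062.50 / 7987.50 = 20.92 mm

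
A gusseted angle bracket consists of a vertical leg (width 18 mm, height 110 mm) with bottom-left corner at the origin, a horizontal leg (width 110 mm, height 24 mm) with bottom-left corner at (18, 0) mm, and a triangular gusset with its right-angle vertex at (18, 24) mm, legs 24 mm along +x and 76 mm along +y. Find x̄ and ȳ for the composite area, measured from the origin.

Part | A | x̄ᵢ | ȳᵢ | A·x̄ᵢ | A·ȳᵢ
vertical leg | 1980.00 | 9.00 | 55.00 | 17820.00 | 108900.00
horizontal leg | 2640.00 | 73.00 | 12.00 | 192720.00 | 31680.00
gusset | 912.00 | 26.00 | 49.33 | 23712.00 | 44992.00
Σ | 5532.00 |  |  | 234252.00 | 185572.00
x̄ = 234252.00 / 5532.00 = 42.34 mm
ȳ = 185572.00 / 5532.00 = 33.55 mm

x̄ = 42.34 mm, ȳ = 33.55 mm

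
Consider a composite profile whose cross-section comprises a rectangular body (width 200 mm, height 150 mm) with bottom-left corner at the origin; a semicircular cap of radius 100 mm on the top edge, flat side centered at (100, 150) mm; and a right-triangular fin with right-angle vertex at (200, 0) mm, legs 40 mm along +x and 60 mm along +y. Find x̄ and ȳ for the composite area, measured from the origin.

x̄ = 102.90 mm, ȳ = 112.92 mm

rectangular body: A = 200 × 150 = 30000.00, centroid at (100.00, 75.00).
semicircular top: A = ½π·100² = 15707.96, centroid at (100.00, 192.44).
triangular fin: A = ½·40·60 = 1200.00, centroid at (213.33, 20.00).
ΣA = 46907.96 mm²
ΣAx̄ = (30000.00)(100.00) + (15707.96)(100.00) + (1200.00)(213.33) = 4826796.33 mm³
ΣAȳ = (30000.00)(75.00) + (15707.96)(192.44) + (1200.00)(20.00) = 5296861.16 mm³
x̄ = 4826796.33 / 46907.96 = 102.90 mm
ȳ = 5296861.16 / 46907.96 = 112.92 mm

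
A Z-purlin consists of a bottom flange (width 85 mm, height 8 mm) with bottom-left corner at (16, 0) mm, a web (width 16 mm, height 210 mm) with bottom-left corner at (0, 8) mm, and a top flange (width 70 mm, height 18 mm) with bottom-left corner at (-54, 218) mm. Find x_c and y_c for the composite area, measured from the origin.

x_c = 8.06 mm, y_c = 126.12 mm

bottom flange: A = 85 × 8 = 680.00, centroid at (58.50, 4.00).
web: A = 16 × 210 = 3360.00, centroid at (8.00, 113.00).
top flange: A = 70 × 18 = 1260.00, centroid at (-19.00, 227.00).
ΣA = 5300.00 mm²
ΣAx_c = (680.00)(58.50) + (3360.00)(8.00) + (1260.00)(-19.00) = 42720.00 mm³
ΣAy_c = (680.00)(4.00) + (3360.00)(113.00) + (1260.00)(227.00) = 668420.00 mm³
x_c = 42720.00 / 5300.00 = 8.06 mm
y_c = 668420.00 / 5300.00 = 126.12 mm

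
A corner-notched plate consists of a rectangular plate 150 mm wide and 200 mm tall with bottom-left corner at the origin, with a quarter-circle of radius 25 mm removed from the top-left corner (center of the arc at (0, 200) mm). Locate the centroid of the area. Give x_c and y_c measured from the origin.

x_c = 76.07 mm, y_c = 98.51 mm

plate: A = 150 × 200 = 30000.00, centroid at (75.00, 100.00).
removed quarter-circle: A = −¼π·25² = -490.87, centroid at (10.61, 189.39).
ΣA = 29509.13 mm², ΣAx_c = 2244791.67 mm³, ΣAy_c = 2907033.56 mm³.
x_c = 2244791.67/29509.13 = 76.07 mm; y_c = 2907033.56/29509.13 = 98.51 mm.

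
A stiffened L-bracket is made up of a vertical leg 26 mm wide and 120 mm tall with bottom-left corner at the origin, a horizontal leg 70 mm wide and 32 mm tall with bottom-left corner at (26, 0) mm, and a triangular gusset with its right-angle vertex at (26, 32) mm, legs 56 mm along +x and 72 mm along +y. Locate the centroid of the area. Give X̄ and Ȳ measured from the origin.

vertical leg: A = 26 × 120 = 3120.00, centroid at (13.00, 60.00).
horizontal leg: A = 70 × 32 = 2240.00, centroid at (61.00, 16.00).
gusset: A = ½·56·72 = 2016.00, centroid at (44.67, 56.00).
ΣA = 7376.00 mm²
ΣAX̄ = (3120.00)(13.00) + (2240.00)(61.00) + (2016.00)(44.67) = 267248.00 mm³
ΣAȲ = (3120.00)(60.00) + (2240.00)(16.00) + (2016.00)(56.00) = 335936.00 mm³
X̄ = 267248.00 / 7376.00 = 36.23 mm
Ȳ = 335936.00 / 7376.00 = 45.54 mm

X̄ = 36.23 mm, Ȳ = 45.54 mm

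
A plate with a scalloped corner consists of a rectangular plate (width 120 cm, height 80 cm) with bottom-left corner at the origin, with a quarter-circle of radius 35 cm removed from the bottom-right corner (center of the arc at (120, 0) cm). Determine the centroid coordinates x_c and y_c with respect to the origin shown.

x_c = 54.97 cm, y_c = 42.80 cm

plate: A = 120 × 80 = 9600.00, centroid at (60.00, 40.00).
removed quarter-circle: A = −¼π·35² = -962.11, centroid at (105.15, 14.85).
ΣA = 8637.89 cm², ΣAx_c = 474838.14 cm³, ΣAy_c = 369708.33 cm³.
x_c = 474838.14/8637.89 = 54.97 cm; y_c = 369708.33/8637.89 = 42.80 cm.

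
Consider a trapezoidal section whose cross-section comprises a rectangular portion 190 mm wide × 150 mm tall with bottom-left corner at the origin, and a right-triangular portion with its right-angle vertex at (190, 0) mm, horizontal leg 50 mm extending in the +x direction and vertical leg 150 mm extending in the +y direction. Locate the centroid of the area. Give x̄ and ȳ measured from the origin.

rectangular portion: A = 190 × 150 = 28500.00, centroid at (95.00, 75.00).
triangular portion: A = ½·50·150 = 3750.00, centroid at (206.67, 50.00).
ΣA = 32250.00 mm²
ΣAx̄ = (28500.00)(95.00) + (3750.00)(206.67) = 3482500.00 mm³
ΣAȳ = (28500.00)(75.00) + (3750.00)(50.00) = 2325000.00 mm³
x̄ = 3482500.00 / 32250.00 = 107.98 mm
ȳ = 2325000.00 / 32250.00 = 72.09 mm

x̄ = 107.98 mm, ȳ = 72.09 mm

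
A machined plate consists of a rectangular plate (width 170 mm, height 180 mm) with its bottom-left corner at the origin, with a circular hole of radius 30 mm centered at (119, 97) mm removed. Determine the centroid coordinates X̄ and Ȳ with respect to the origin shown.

Part | A | x̄ᵢ | ȳᵢ | A·x̄ᵢ | A·ȳᵢ
plate | 30600.00 | 85.00 | 90.00 | 2601000.00 | 2754000.00
hole | -2827.43 | 119.00 | 97.00 | -336464.57 | -274261.04
Σ | 27772.57 |  |  | 2264535.43 | 2479738.96
X̄ = 2264535.43 / 27772.57 = 81.54 mm
Ȳ = 2479738.96 / 27772.57 = 89.29 mm

X̄ = 81.54 mm, Ȳ = 89.29 mm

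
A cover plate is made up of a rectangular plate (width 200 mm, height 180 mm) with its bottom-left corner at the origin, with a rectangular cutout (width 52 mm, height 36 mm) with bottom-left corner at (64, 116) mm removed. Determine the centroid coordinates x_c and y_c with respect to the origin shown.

Part | A | x̄ᵢ | ȳᵢ | A·x̄ᵢ | A·ȳᵢ
plate | 36000.00 | 100.00 | 90.00 | 3600000.00 | 3240000.00
hole | -1872.00 | 90.00 | 134.00 | -168480.00 | -250848.00
Σ | 34128.00 |  |  | 3431520.00 | 2989152.00
x_c = 3431520.00 / 34128.00 = 100.55 mm
y_c = 2989152.00 / 34128.00 = 87.59 mm

x_c = 100.55 mm, y_c = 87.59 mm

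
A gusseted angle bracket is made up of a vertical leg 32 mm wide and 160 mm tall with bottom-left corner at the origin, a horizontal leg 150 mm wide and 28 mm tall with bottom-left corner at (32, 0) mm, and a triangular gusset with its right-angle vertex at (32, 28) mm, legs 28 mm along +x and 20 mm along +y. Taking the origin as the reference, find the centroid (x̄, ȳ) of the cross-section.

vertical leg: A = 32 × 160 = 5120.00, centroid at (16.00, 80.00).
horizontal leg: A = 150 × 28 = 4200.00, centroid at (107.00, 14.00).
gusset: A = ½·28·20 = 280.00, centroid at (41.33, 34.67).
ΣA = 9600.00 mm², ΣAx̄ = 542893.33 mm³, ΣAȳ = 478106.67 mm³.
x̄ = 542893.33/9600.00 = 56.55 mm; ȳ = 478106.67/9600.00 = 49.80 mm.

x̄ = 56.55 mm, ȳ = 49.80 mm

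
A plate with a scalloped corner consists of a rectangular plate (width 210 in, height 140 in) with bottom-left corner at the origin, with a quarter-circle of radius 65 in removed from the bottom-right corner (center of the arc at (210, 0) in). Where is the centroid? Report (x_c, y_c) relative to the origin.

x_c = 95.15 in, y_c = 75.40 in

plate: A = 210 × 140 = 29400.00, centroid at (105.00, 70.00).
removed quarter-circle: A = −¼π·65² = -3318.31, centroid at (182.41, 27.59).
ΣA = 26081.69 in²
ΣAx_c = (29400.00)(105.00) + (-3318.31)(182.41) = 2481697.15 in³
ΣAy_c = (29400.00)(70.00) + (-3318.31)(27.59) = 1966458.33 in³
x_c = 2481697.15 / 26081.69 = 95.15 in
y_c = 1966458.33 / 26081.69 = 75.40 in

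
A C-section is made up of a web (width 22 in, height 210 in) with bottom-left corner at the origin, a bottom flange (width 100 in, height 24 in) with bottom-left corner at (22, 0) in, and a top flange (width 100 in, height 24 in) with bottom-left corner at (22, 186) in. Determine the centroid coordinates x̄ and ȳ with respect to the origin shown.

x̄ = 42.08 in, ȳ = 105.00 in

web: A = 22 × 210 = 4620.00, centroid at (11.00, 105.00).
bottom flange: A = 100 × 24 = 2400.00, centroid at (72.00, 12.00).
top flange: A = 100 × 24 = 2400.00, centroid at (72.00, 198.00).
ΣA = 9420.00 in², ΣAx̄ = 396420.00 in³, ΣAȳ = 989100.00 in³.
x̄ = 396420.00/9420.00 = 42.08 in; ȳ = 989100.00/9420.00 = 105.00 in.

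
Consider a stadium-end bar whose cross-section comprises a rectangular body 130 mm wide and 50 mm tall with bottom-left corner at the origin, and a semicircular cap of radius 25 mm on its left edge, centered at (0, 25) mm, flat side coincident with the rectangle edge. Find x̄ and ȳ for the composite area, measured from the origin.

x̄ = 55.08 mm, ȳ = 25.00 mm

rectangular body: A = 130 × 50 = 6500.00, centroid at (65.00, 25.00).
semicircular end: A = ½π·25² = 981.75, centroid at (-10.61, 25.00).
ΣA = 7481.75 mm², ΣAx̄ = 412083.33 mm³, ΣAȳ = 187043.69 mm³.
x̄ = 412083.33/7481.75 = 55.08 mm; ȳ = 187043.69/7481.75 = 25.00 mm.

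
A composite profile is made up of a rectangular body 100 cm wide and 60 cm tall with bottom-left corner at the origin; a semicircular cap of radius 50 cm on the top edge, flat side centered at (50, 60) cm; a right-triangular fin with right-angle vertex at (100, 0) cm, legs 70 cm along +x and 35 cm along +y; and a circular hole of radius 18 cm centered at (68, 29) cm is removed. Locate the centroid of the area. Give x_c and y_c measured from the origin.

Part | A | x̄ᵢ | ȳᵢ | A·x̄ᵢ | A·ȳᵢ
rectangular body | 6000.00 | 50.00 | 30.00 | 300000.00 | 180000.00
semicircular top | 3926.99 | 50.00 | 81.22 | 196349.54 | 318952.78
triangular fin | 1225.00 | 123.33 | 11.67 | 151083.33 | 14291.67
hole | -1017.88 | 68.00 | 29.00 | -69215.57 | -29518.40
Σ | 10134.11 |  |  | 578217.30 | 483726.04
x_c = 578217.30 / 10134.11 = 57.06 cm
y_c = 483726.04 / 10134.11 = 47.73 cm

x_c = 57.06 cm, y_c = 47.73 cm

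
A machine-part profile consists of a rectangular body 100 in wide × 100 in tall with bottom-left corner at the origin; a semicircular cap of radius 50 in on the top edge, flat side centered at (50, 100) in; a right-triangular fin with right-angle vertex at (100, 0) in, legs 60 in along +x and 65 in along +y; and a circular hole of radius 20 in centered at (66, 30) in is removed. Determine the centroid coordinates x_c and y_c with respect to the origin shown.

x_c = 57.96 in, y_c = 67.07 in

rectangular body: A = 100 × 100 = 10000.00, centroid at (50.00, 50.00).
semicircular top: A = ½π·50² = 3926.99, centroid at (50.00, 121.22).
triangular fin: A = ½·60·65 = 1950.00, centroid at (120.00, 21.67).
hole: A = −π·20² = -1256.64, centroid at (66.00, 30.00).
ΣA = 14620.35 in², ΣAx_c = 847411.49 in³, ΣAy_c = 980583.30 in³.
x_c = 847411.49/14620.35 = 57.96 in; y_c = 980583.30/14620.35 = 67.07 in.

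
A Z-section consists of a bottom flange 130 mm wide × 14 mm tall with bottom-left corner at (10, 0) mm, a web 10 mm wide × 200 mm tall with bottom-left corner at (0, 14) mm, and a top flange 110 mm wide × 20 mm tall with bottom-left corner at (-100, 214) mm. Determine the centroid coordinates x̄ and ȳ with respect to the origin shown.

bottom flange: A = 130 × 14 = 1820.00, centroid at (75.00, 7.00).
web: A = 10 × 200 = 2000.00, centroid at (5.00, 114.00).
top flange: A = 110 × 20 = 2200.00, centroid at (-45.00, 224.00).
ΣA = 6020.00 mm², ΣAx̄ = 47500.00 mm³, ΣAȳ = 733540.00 mm³.
x̄ = 47500.00/6020.00 = 7.89 mm; ȳ = 733540.00/6020.00 = 121.85 mm.

x̄ = 7.89 mm, ȳ = 121.85 mm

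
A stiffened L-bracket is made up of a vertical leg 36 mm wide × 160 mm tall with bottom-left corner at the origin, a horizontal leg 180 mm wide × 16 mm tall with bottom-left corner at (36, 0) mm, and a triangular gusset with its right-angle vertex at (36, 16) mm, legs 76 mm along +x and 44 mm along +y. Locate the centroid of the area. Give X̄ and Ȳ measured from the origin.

X̄ = 55.19 mm, Ȳ = 51.89 mm

Part | A | x̄ᵢ | ȳᵢ | A·x̄ᵢ | A·ȳᵢ
vertical leg | 5760.00 | 18.00 | 80.00 | 103680.00 | 460800.00
horizontal leg | 2880.00 | 126.00 | 8.00 | 362880.00 | 23040.00
gusset | 1672.00 | 61.33 | 30.67 | 102549.33 | 51274.67
Σ | 10312.00 |  |  | 569109.33 | 535114.67
X̄ = 569109.33 / 10312.00 = 55.19 mm
Ȳ = 535114.67 / 10312.00 = 51.89 mm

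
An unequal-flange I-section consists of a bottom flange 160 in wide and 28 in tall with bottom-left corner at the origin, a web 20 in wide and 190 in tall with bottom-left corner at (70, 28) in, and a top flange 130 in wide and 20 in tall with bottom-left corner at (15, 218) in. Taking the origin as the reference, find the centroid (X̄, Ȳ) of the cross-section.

X̄ = 80.00 in, Ȳ = 103.21 in

Part | A | x̄ᵢ | ȳᵢ | A·x̄ᵢ | A·ȳᵢ
bottom flange | 4480.00 | 80.00 | 14.00 | 358400.00 | 62720.00
web | 3800.00 | 80.00 | 123.00 | 304000.00 | 467400.00
top flange | 2600.00 | 80.00 | 228.00 | 208000.00 | 592800.00
Σ | 10880.00 |  |  | 870400.00 | 1122920.00
X̄ = 870400.00 / 10880.00 = 80.00 in
Ȳ = 1122920.00 / 10880.00 = 103.21 in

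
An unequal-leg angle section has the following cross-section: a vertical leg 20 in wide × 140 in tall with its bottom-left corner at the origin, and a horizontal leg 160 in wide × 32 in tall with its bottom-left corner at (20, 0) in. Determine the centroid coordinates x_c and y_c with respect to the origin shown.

vertical leg: A = 20 × 140 = 2800.00, centroid at (10.00, 70.00).
horizontal leg: A = 160 × 32 = 5120.00, centroid at (100.00, 16.00).
ΣA = 7920.00 in², ΣAx_c = 540000.00 in³, ΣAy_c = 277920.00 in³.
x_c = 540000.00/7920.00 = 68.18 in; y_c = 277920.00/7920.00 = 35.09 in.

x_c = 68.18 in, y_c = 35.09 in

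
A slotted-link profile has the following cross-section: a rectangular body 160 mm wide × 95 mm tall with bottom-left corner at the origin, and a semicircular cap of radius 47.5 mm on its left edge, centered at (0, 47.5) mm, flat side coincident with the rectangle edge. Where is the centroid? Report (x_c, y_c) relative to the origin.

x_c = 61.06 mm, y_c = 47.50 mm

Part | A | x̄ᵢ | ȳᵢ | A·x̄ᵢ | A·ȳᵢ
rectangular body | 15200.00 | 80.00 | 47.50 | 1216000.00 | 722000.00
semicircular end | 3544.11 | -20.16 | 47.50 | -71447.92 | 168345.19
Σ | 18744.11 |  |  | 1144552.08 | 890345.19
x_c = 1144552.08 / 18744.11 = 61.06 mm
y_c = 890345.19 / 18744.11 = 47.50 mm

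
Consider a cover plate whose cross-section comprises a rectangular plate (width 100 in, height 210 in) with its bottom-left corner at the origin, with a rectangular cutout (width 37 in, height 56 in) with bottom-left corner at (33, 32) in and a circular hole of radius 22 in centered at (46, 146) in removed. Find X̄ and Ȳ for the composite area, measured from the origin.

Part | A | x̄ᵢ | ȳᵢ | A·x̄ᵢ | A·ȳᵢ
plate | 21000.00 | 50.00 | 105.00 | 1050000.00 | 2205000.00
hole 1 | -2072.00 | 51.50 | 60.00 | -106708.00 | -124320.00
hole 2 | -1520.53 | 46.00 | 146.00 | -69944.42 | -221997.50
Σ | 17407.47 |  |  | 873347.58 | 1858682.50
X̄ = 873347.58 / 17407.47 = 50.17 in
Ȳ = 1858682.50 / 17407.47 = 106.77 in

X̄ = 50.17 in, Ȳ = 106.77 in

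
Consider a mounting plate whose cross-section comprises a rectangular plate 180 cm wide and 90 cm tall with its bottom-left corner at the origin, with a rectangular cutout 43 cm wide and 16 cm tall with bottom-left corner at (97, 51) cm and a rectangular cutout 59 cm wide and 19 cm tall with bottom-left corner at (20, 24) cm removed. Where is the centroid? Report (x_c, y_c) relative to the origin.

x_c = 91.79 cm, y_c = 45.23 cm

plate: A = 180 × 90 = 16200.00, centroid at (90.00, 45.00).
hole 1: A = −(43 × 16) = -688.00, centroid at (118.50, 59.00).
hole 2: A = −(59 × 19) = -1121.00, centroid at (49.50, 33.50).
ΣA = 14391.00 cm², ΣAx_c = 1320982.50 cm³, ΣAy_c = 650854.50 cm³.
x_c = 1320982.50/14391.00 = 91.79 cm; y_c = 650854.50/14391.00 = 45.23 cm.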